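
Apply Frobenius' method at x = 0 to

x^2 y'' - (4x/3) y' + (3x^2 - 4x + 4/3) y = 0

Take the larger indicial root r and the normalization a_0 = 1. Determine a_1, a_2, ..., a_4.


Write in Frobenius form y'' + (p(x)/x) y' + (q(x)/x^2) y = 0:
  p(x) = -4/3,  q(x) = 3x^2 - 4x + 4/3.
Indicial equation: r(r-1) + (-4/3) r + (4/3) = 0 -> roots r_1 = 4/3, r_2 = 1.
Take r = r_1 = 4/3. Let y(x) = x^r sum_{n>=0} a_n x^n with a_0 = 1.
Substitute y = x^r sum a_n x^n and match x^{r+n}. The recurrence is
  D(n) a_n - 4 a_{n-1} + 3 a_{n-2} = 0,  where D(n) = (r+n)(r+n-1) + (-4/3)(r+n) + (4/3).
  a_n = [4 a_{n-1} - 3 a_{n-2}] / D(n).
Since the indicial polynomial factors as (r - r_1)(r - r_2), D(n) = (r_1 + n - r_1)(r_1 + n - r_2) = n(n + 1/3).
Evaluating step by step (a_0 = 1):
  n = 1: D(1) = 1(1 + 1/3) = 4/3; numerator = 4(1) = 4; a_1 = (4)/(4/3) = 3
  n = 2: D(2) = 2(2 + 1/3) = 14/3; numerator = 4(3) - 3(1) = 9; a_2 = (9)/(14/3) = 27/14
  n = 3: D(3) = 3(3 + 1/3) = 10; numerator = 4(27/14) - 3(3) = -9/7; a_3 = (-9/7)/(10) = -9/70
  n = 4: D(4) = 4(4 + 1/3) = 52/3; numerator = 4(-9/70) - 3(27/14) = -63/10; a_4 = (-63/10)/(52/3) = -189/520

r = 4/3; a_0 = 1; a_1 = 3; a_2 = 27/14; a_3 = -9/70; a_4 = -189/520


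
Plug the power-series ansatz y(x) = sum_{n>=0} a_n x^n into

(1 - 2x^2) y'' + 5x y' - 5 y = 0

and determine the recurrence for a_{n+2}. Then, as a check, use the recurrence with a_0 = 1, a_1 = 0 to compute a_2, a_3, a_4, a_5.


Substitute y = sum_n a_n x^n.
(1 - 2 x^2) y'' contributes (n+2)(n+1) a_{n+2} - 2 n(n-1) a_n at x^n.
5 x y'(x) contributes 5 n a_n at x^n.
-5 y(x) contributes -5 a_n at x^n.
Matching x^n: (n+2)(n+1) a_{n+2} + (-2 n(n-1) + 5 n - 5) a_n = 0.
Thus a_{n+2} = (2 n(n-1) - 5 n + 5) / ((n+1)(n+2)) * a_n.

Check with a_0 = 1, a_1 = 0 (apply the recurrence for n = 0, 1, 2, 3): a_0 = 1, a_1 = 0, a_2 = 5/2, a_3 = 0, a_4 = -5/24, a_5 = 0.

a_(n+2) = (2 n(n-1) - 5 n + 5) / ((n+1)(n+2)) * a_n; check: a_0 = 1, a_1 = 0, a_2 = 5/2, a_3 = 0, a_4 = -5/24, a_5 = 0


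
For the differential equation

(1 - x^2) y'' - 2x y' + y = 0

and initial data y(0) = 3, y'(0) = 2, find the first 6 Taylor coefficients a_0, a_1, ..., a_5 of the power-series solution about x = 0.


Ansatz: y(x) = sum_{n>=0} a_n x^n, so y'(x) = sum_{n>=1} n a_n x^(n-1) and y''(x) = sum_{n>=2} n(n-1) a_n x^(n-2).
Substitute into P(x) y'' + Q(x) y' + R(x) y = 0 with P(x) = 1 - x^2, Q(x) = -2x, R(x) = 1, and match powers of x.
Initial conditions: a_0 = 3, a_1 = 2.
Setting the coefficient of each power of x to zero and solving order by order (substituting the coefficients already found):
  x^0: 2 a_2 + a_0 = 0  ->  2 a_2 = -a_0 = -3  ->  a_2 = -3/2
  x^1: 6 a_3 - a_1 = 0  ->  6 a_3 = a_1 = 2  ->  a_3 = 1/3
  x^2: 12 a_4 - 5 a_2 = 0  ->  12 a_4 = 5 a_2 = -15/2  ->  a_4 = -5/8
  x^3: 20 a_5 - 11 a_3 = 0  ->  20 a_5 = 11 a_3 = 11/3  ->  a_5 = 11/60
Truncated series: y(x) = 3 + 2 x - (3/2) x^2 + (1/3) x^3 - (5/8) x^4 + (11/60) x^5 + O(x^6).

a_0 = 3; a_1 = 2; a_2 = -3/2; a_3 = 1/3; a_4 = -5/8; a_5 = 11/60


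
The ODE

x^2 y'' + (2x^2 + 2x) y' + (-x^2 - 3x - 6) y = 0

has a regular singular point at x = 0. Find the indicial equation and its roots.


Divide by x^2 to reach normal form y'' + P_1(x) y' + P_2(x) y = 0 with P_1(x) = 2 + 2/x and P_2(x) = -1 - 3/x - 6/x^2.
x = 0 is a singular point because the y'-coefficient 2 + 2/x has a pole at x = 0 and the y-coefficient -1 - 3/x - 6/x^2 has a pole at x = 0.
It is a regular singular point because x P_1(x) = p(x) = 2x + 2 and x^2 P_2(x) = q(x) = -x^2 - 3x - 6 are polynomials, hence analytic at x = 0.
p(0) = 2,  q(0) = -6.
Indicial equation: r(r-1) + p(0) r + q(0) = 0, i.e. r^2 + (p(0) - 1) r + q(0) = 0, i.e. r^2 + 1 r - 6 = 0.
Discriminant: (1)^2 - 4(-6) = 25, so r = (-1 ± 5)/2.
Solving: r_1 = 2, r_2 = -3.

indicial: r^2 + 1 r - 6 = 0; roots r_1 = 2, r_2 = -3


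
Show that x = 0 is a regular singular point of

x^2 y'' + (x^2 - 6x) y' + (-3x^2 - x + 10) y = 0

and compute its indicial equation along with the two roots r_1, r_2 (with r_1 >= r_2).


Divide by x^2 to reach normal form y'' + P_1(x) y' + P_2(x) y = 0 with P_1(x) = 1 - 6/x and P_2(x) = -3 - 1/x + 10/x^2.
x = 0 is a singular point because the y'-coefficient 1 - 6/x has a pole at x = 0 and the y-coefficient -3 - 1/x + 10/x^2 has a pole at x = 0.
It is a regular singular point because x P_1(x) = p(x) = x - 6 and x^2 P_2(x) = q(x) = -3x^2 - x + 10 are polynomials, hence analytic at x = 0.
p(0) = -6,  q(0) = 10.
Indicial equation: r(r-1) + p(0) r + q(0) = 0, i.e. r^2 + (p(0) - 1) r + q(0) = 0, i.e. r^2 - 7 r + 10 = 0.
Discriminant: (-7)^2 - 4(10) = 9, so r = (7 ± 3)/2.
Solving: r_1 = 5, r_2 = 2.

indicial: r^2 - 7 r + 10 = 0; roots r_1 = 5, r_2 = 2


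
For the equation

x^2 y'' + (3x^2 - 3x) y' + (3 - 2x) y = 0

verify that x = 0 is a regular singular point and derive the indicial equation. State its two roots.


Divide by x^2 to reach normal form y'' + P_1(x) y' + P_2(x) y = 0 with P_1(x) = 3 - 3/x and P_2(x) = -2/x + 3/x^2.
x = 0 is a singular point because the y'-coefficient 3 - 3/x has a pole at x = 0 and the y-coefficient -2/x + 3/x^2 has a pole at x = 0.
It is a regular singular point because x P_1(x) = p(x) = 3x - 3 and x^2 P_2(x) = q(x) = 3 - 2x are polynomials, hence analytic at x = 0.
p(0) = -3,  q(0) = 3.
Indicial equation: r(r-1) + p(0) r + q(0) = 0, i.e. r^2 + (p(0) - 1) r + q(0) = 0, i.e. r^2 - 4 r + 3 = 0.
Discriminant: (-4)^2 - 4(3) = 4, so r = (4 ± 2)/2.
Solving: r_1 = 3, r_2 = 1.

indicial: r^2 - 4 r + 3 = 0; roots r_1 = 3, r_2 = 1


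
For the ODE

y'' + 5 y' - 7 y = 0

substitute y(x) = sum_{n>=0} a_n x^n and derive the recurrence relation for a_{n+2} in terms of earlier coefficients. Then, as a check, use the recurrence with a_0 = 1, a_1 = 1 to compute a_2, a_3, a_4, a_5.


Substitute y = sum_n a_n x^n.
y''(x) has coefficient (n+2)(n+1) a_{n+2} at x^n;
5 y'(x) has coefficient 5 (n+1) a_{n+1} at x^n;
-7 y(x) has coefficient -7 a_n at x^n.
Matching x^n: (n+2)(n+1) a_{n+2} + 5 (n+1) a_{n+1} - 7 a_n = 0.
Thus a_{n+2} = [-5 (n+1) a_{n+1} + 7 a_n] / ((n+1)(n+2)).

Check with a_0 = 1, a_1 = 1 (apply the recurrence for n = 0, 1, 2, 3): a_0 = 1, a_1 = 1, a_2 = 1, a_3 = -1/2, a_4 = 29/24, a_5 = -83/60.

a_(n+2) = [-5 (n+1) a_(n+1) + 7 a_n] / ((n+1)(n+2)); check: a_0 = 1, a_1 = 1, a_2 = 1, a_3 = -1/2, a_4 = 29/24, a_5 = -83/60


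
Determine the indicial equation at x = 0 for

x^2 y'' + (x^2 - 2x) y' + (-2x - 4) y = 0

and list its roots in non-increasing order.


Divide by x^2 to reach normal form y'' + P_1(x) y' + P_2(x) y = 0 with P_1(x) = 1 - 2/x and P_2(x) = -2/x - 4/x^2.
x = 0 is a singular point because the y'-coefficient 1 - 2/x has a pole at x = 0 and the y-coefficient -2/x - 4/x^2 has a pole at x = 0.
It is a regular singular point because x P_1(x) = p(x) = x - 2 and x^2 P_2(x) = q(x) = -2x - 4 are polynomials, hence analytic at x = 0.
p(0) = -2,  q(0) = -4.
Indicial equation: r(r-1) + p(0) r + q(0) = 0, i.e. r^2 + (p(0) - 1) r + q(0) = 0, i.e. r^2 - 3 r - 4 = 0.
Discriminant: (-3)^2 - 4(-4) = 25, so r = (3 ± 5)/2.
Solving: r_1 = 4, r_2 = -1.

indicial: r^2 - 3 r - 4 = 0; roots r_1 = 4, r_2 = -1


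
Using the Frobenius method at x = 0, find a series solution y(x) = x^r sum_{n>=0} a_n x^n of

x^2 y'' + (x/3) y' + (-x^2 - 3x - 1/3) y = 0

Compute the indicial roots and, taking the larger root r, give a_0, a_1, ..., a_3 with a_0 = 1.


Write in Frobenius form y'' + (p(x)/x) y' + (q(x)/x^2) y = 0:
  p(x) = 1/3,  q(x) = -x^2 - 3x - 1/3.
Indicial equation: r(r-1) + (1/3) r + (-1/3) = 0 -> roots r_1 = 1, r_2 = -1/3.
Take r = r_1 = 1. Let y(x) = x^r sum_{n>=0} a_n x^n with a_0 = 1.
Substitute y = x^r sum a_n x^n and match x^{r+n}. The recurrence is
  D(n) a_n - 3 a_{n-1} - 1 a_{n-2} = 0,  where D(n) = (r+n)(r+n-1) + (1/3)(r+n) + (-1/3).
  a_n = [3 a_{n-1} + 1 a_{n-2}] / D(n).
Since the indicial polynomial factors as (r - r_1)(r - r_2), D(n) = (r_1 + n - r_1)(r_1 + n - r_2) = n(n + 4/3).
Evaluating step by step (a_0 = 1):
  n = 1: D(1) = 1(1 + 4/3) = 7/3; numerator = 3(1) = 3; a_1 = (3)/(7/3) = 9/7
  n = 2: D(2) = 2(2 + 4/3) = 20/3; numerator = 3(9/7) + 1(1) = 34/7; a_2 = (34/7)/(20/3) = 51/70
  n = 3: D(3) = 3(3 + 4/3) = 13; numerator = 3(51/70) + 1(9/7) = 243/70; a_3 = (243/70)/(13) = 243/910

r = 1; a_0 = 1; a_1 = 9/7; a_2 = 51/70; a_3 = 243/910


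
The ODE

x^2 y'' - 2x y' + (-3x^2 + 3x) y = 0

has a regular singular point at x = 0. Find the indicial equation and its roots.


Divide by x^2 to reach normal form y'' + P_1(x) y' + P_2(x) y = 0 with P_1(x) = -2/x and P_2(x) = -3 + 3/x.
x = 0 is a singular point because the y'-coefficient -2/x has a pole at x = 0 and the y-coefficient -3 + 3/x has a pole at x = 0.
It is a regular singular point because x P_1(x) = p(x) = -2 and x^2 P_2(x) = q(x) = -3x^2 + 3x are polynomials, hence analytic at x = 0.
p(0) = -2,  q(0) = 0.
Indicial equation: r(r-1) + p(0) r + q(0) = 0, i.e. r^2 + (p(0) - 1) r + q(0) = 0, i.e. r^2 - 3 r = 0.
Discriminant: (-3)^2 - 4(0) = 9, so r = (3 ± 3)/2.
Solving: r_1 = 3, r_2 = 0.

indicial: r^2 - 3 r = 0; roots r_1 = 3, r_2 = 0


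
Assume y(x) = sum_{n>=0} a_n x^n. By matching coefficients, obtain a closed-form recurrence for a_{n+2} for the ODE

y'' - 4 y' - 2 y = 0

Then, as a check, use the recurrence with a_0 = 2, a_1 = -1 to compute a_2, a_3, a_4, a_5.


Substitute y = sum_n a_n x^n.
y''(x) has coefficient (n+2)(n+1) a_{n+2} at x^n;
-4 y'(x) has coefficient -4 (n+1) a_{n+1} at x^n;
-2 y(x) has coefficient -2 a_n at x^n.
Matching x^n: (n+2)(n+1) a_{n+2} - 4 (n+1) a_{n+1} - 2 a_n = 0.
Thus a_{n+2} = [4 (n+1) a_{n+1} + 2 a_n] / ((n+1)(n+2)).

Check with a_0 = 2, a_1 = -1 (apply the recurrence for n = 0, 1, 2, 3): a_0 = 2, a_1 = -1, a_2 = 0, a_3 = -1/3, a_4 = -1/3, a_5 = -3/10.

a_(n+2) = [4 (n+1) a_(n+1) + 2 a_n] / ((n+1)(n+2)); check: a_0 = 2, a_1 = -1, a_2 = 0, a_3 = -1/3, a_4 = -1/3, a_5 = -3/10


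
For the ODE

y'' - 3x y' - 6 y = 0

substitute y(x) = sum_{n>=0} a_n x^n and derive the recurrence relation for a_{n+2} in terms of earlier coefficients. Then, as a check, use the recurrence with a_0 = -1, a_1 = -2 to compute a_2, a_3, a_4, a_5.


Substitute y = sum_n a_n x^n.
y''(x) has coefficient (n+2)(n+1) a_{n+2} at x^n;
-3 x y'(x) has coefficient -3 n a_n at x^n (shift);
-6 y(x) has coefficient -6 a_n at x^n.
Matching x^n: (n+2)(n+1) a_{n+2} + (-3n - 6) a_n = 0.
Thus a_{n+2} = (3n + 6) / ((n+1)(n+2)) * a_n.

Check with a_0 = -1, a_1 = -2 (apply the recurrence for n = 0, 1, 2, 3): a_0 = -1, a_1 = -2, a_2 = -3, a_3 = -3, a_4 = -3, a_5 = -9/4.

a_(n+2) = (3n + 6) / ((n+1)(n+2)) * a_n; check: a_0 = -1, a_1 = -2, a_2 = -3, a_3 = -3, a_4 = -3, a_5 = -9/4


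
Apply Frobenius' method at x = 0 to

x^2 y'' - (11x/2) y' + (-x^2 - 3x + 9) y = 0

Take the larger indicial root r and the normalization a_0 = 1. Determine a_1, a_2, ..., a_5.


Write in Frobenius form y'' + (p(x)/x) y' + (q(x)/x^2) y = 0:
  p(x) = -11/2,  q(x) = -x^2 - 3x + 9.
Indicial equation: r(r-1) + (-11/2) r + (9) = 0 -> roots r_1 = 9/2, r_2 = 2.
Take r = r_1 = 9/2. Let y(x) = x^r sum_{n>=0} a_n x^n with a_0 = 1.
Substitute y = x^r sum a_n x^n and match x^{r+n}. The recurrence is
  D(n) a_n - 3 a_{n-1} - 1 a_{n-2} = 0,  where D(n) = (r+n)(r+n-1) + (-11/2)(r+n) + (9).
  a_n = [3 a_{n-1} + 1 a_{n-2}] / D(n).
Since the indicial polynomial factors as (r - r_1)(r - r_2), D(n) = (r_1 + n - r_1)(r_1 + n - r_2) = n(n + 5/2).
Evaluating step by step (a_0 = 1):
  n = 1: D(1) = 1(1 + 5/2) = 7/2; numerator = 3(1) = 3; a_1 = (3)/(7/2) = 6/7
  n = 2: D(2) = 2(2 + 5/2) = 9; numerator = 3(6/7) + 1(1) = 25/7; a_2 = (25/7)/(9) = 25/63
  n = 3: D(3) = 3(3 + 5/2) = 33/2; numerator = 3(25/63) + 1(6/7) = 43/21; a_3 = (43/21)/(33/2) = 86/693
  n = 4: D(4) = 4(4 + 5/2) = 26; numerator = 3(86/693) + 1(25/63) = 533/693; a_4 = (533/693)/(26) = 41/1386
  n = 5: D(5) = 5(5 + 5/2) = 75/2; numerator = 3(41/1386) + 1(86/693) = 295/1386; a_5 = (295/1386)/(75/2) = 59/10395

r = 9/2; a_0 = 1; a_1 = 6/7; a_2 = 25/63; a_3 = 86/693; a_4 = 41/1386; a_5 = 59/10395


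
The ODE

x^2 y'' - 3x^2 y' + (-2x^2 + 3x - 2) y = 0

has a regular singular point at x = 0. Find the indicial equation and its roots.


Divide by x^2 to reach normal form y'' + P_1(x) y' + P_2(x) y = 0 with P_1(x) = -3 and P_2(x) = -2 + 3/x - 2/x^2.
x = 0 is a singular point because the y-coefficient -2 + 3/x - 2/x^2 has a pole at x = 0.
It is a regular singular point because x P_1(x) = p(x) = -3x and x^2 P_2(x) = q(x) = -2x^2 + 3x - 2 are polynomials, hence analytic at x = 0.
p(0) = 0,  q(0) = -2.
Indicial equation: r(r-1) + p(0) r + q(0) = 0, i.e. r^2 + (p(0) - 1) r + q(0) = 0, i.e. r^2 - 1 r - 2 = 0.
Discriminant: (-1)^2 - 4(-2) = 9, so r = (1 ± 3)/2.
Solving: r_1 = 2, r_2 = -1.

indicial: r^2 - 1 r - 2 = 0; roots r_1 = 2, r_2 = -1


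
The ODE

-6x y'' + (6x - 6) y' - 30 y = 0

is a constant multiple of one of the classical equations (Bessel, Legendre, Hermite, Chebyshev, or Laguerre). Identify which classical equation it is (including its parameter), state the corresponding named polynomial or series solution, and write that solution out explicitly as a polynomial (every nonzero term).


All three coefficients share the factor -6; dividing through by -6 gives  x y'' + (1 - x) y' + 5 y = 0.
This matches the Laguerre equation x y'' + (1 - x) y' + n y = 0 with n = 5; the polynomial solution is L_5(x).
With y = sum_k a_k x^k, matching x^k gives (k+1)k a_{k+1} + (k+1) a_{k+1} - k a_k + n a_k = 0, i.e. (k+1)^2 a_{k+1} = (k - n) a_k = (k - 5) a_k. The right side vanishes at k = 5, so the series terminates at degree 5.
Standard normalization L_n(0) = 1 gives a_0 = 1. Work upward with a_{k+1} = (k - 5) a_k / (k+1)^2:
  a_1 = (0 - 5)(1) / 1^2 = -5/1 = -5
  a_2 = (1 - 5)(-5) / 2^2 = 20/4 = 5
  a_3 = (2 - 5)(5) / 3^2 = -15/9 = -5/3
  a_4 = (3 - 5)(-5/3) / 4^2 = (10/3)/16 = 5/24
  a_5 = (4 - 5)(5/24) / 5^2 = (-5/24)/25 = -1/120
Hence L_5(x) = -x^5/120 + 5 x^4/24 - 5 x^3/3 + 5 x^2 - 5 x + 1.

L_5(x); series = -x^5/120 + 5 x^4/24 - 5 x^3/3 + 5 x^2 - 5 x + 1


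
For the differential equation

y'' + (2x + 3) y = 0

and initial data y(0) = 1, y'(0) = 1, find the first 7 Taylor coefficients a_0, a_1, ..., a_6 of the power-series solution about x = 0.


Ansatz: y(x) = sum_{n>=0} a_n x^n, so y'(x) = sum_{n>=1} n a_n x^(n-1) and y''(x) = sum_{n>=2} n(n-1) a_n x^(n-2).
Substitute into P(x) y'' + Q(x) y' + R(x) y = 0 with P(x) = 1, Q(x) = 0, R(x) = 2x + 3, and match powers of x.
Initial conditions: a_0 = 1, a_1 = 1.
Setting the coefficient of each power of x to zero and solving order by order (substituting the coefficients already found):
  x^0: 2 a_2 + 3 a_0 = 0  ->  2 a_2 = -3 a_0 = -3  ->  a_2 = -3/2
  x^1: 6 a_3 + 3 a_1 + 2 a_0 = 0  ->  6 a_3 = -3 a_1 - 2 a_0 = -5  ->  a_3 = -5/6
  x^2: 12 a_4 + 3 a_2 + 2 a_1 = 0  ->  12 a_4 = -3 a_2 - 2 a_1 = 5/2  ->  a_4 = 5/24
  x^3: 20 a_5 + 3 a_3 + 2 a_2 = 0  ->  20 a_5 = -3 a_3 - 2 a_2 = 11/2  ->  a_5 = 11/40
  x^4: 30 a_6 + 3 a_4 + 2 a_3 = 0  ->  30 a_6 = -3 a_4 - 2 a_3 = 25/24  ->  a_6 = 5/144
Truncated series: y(x) = 1 + x - (3/2) x^2 - (5/6) x^3 + (5/24) x^4 + (11/40) x^5 + (5/144) x^6 + O(x^7).

a_0 = 1; a_1 = 1; a_2 = -3/2; a_3 = -5/6; a_4 = 5/24; a_5 = 11/40; a_6 = 5/144


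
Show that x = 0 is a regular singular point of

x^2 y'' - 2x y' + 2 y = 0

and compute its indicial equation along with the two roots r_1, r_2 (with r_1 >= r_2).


Divide by x^2 to reach normal form y'' + P_1(x) y' + P_2(x) y = 0 with P_1(x) = -2/x and P_2(x) = 2/x^2.
x = 0 is a singular point because the y'-coefficient -2/x has a pole at x = 0 and the y-coefficient 2/x^2 has a pole at x = 0.
It is a regular singular point because x P_1(x) = p(x) = -2 and x^2 P_2(x) = q(x) = 2 are polynomials, hence analytic at x = 0.
p(0) = -2,  q(0) = 2.
Indicial equation: r(r-1) + p(0) r + q(0) = 0, i.e. r^2 + (p(0) - 1) r + q(0) = 0, i.e. r^2 - 3 r + 2 = 0.
Discriminant: (-3)^2 - 4(2) = 1, so r = (3 ± 1)/2.
Solving: r_1 = 2, r_2 = 1.

indicial: r^2 - 3 r + 2 = 0; roots r_1 = 2, r_2 = 1


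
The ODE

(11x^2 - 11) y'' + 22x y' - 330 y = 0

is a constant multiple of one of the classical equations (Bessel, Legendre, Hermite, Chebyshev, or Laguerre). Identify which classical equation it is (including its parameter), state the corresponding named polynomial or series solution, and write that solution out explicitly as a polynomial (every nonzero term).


All three coefficients share the factor -11; dividing through by -11 gives  (1 - x^2) y'' - 2x y' + 30 y = 0.
This matches the Legendre equation (1 - x^2) y'' - 2x y' + n(n+1) y = 0 (note the -2x y' term) with n(n+1) = 30, so n = 5; the polynomial solution is P_5(x).
With y = sum_k a_k x^k, matching x^k gives (k+2)(k+1) a_{k+2} = [k(k+1) - n(n+1)] a_k = (k - 5)(k + 6) a_k. The right side vanishes at k = 5, so the series with the parity of 5 terminates at degree 5.
Standard normalization (P_n(1) = 1): leading coefficient (2n)!/(2^n (n!)^2) = 3628800/(32*14400) = 63/8, so a_5 = 63/8. Work downward with a_k = (k+1)(k+2) a_{k+2} / ((k - 5)(k + 6)):
  a_3 = (4)(5)(63/8) / ((3 - 5)(3 + 6)) = (315/2)/(-18) = -35/4
  a_1 = (2)(3)(-35/4) / ((1 - 5)(1 + 6)) = (-105/2)/(-28) = 15/8
Hence P_5(x) = 63 x^5/8 - 35 x^3/4 + 15 x/8.

P_5(x); series = 63 x^5/8 - 35 x^3/4 + 15 x/8


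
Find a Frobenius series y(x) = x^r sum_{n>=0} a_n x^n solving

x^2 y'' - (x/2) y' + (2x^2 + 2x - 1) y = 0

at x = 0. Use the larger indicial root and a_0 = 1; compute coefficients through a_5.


Write in Frobenius form y'' + (p(x)/x) y' + (q(x)/x^2) y = 0:
  p(x) = -1/2,  q(x) = 2x^2 + 2x - 1.
Indicial equation: r(r-1) + (-1/2) r + (-1) = 0 -> roots r_1 = 2, r_2 = -1/2.
Take r = r_1 = 2. Let y(x) = x^r sum_{n>=0} a_n x^n with a_0 = 1.
Substitute y = x^r sum a_n x^n and match x^{r+n}. The recurrence is
  D(n) a_n + 2 a_{n-1} + 2 a_{n-2} = 0,  where D(n) = (r+n)(r+n-1) + (-1/2)(r+n) + (-1).
  a_n = [-2 a_{n-1} - 2 a_{n-2}] / D(n).
Since the indicial polynomial factors as (r - r_1)(r - r_2), D(n) = (r_1 + n - r_1)(r_1 + n - r_2) = n(n + 5/2).
Evaluating step by step (a_0 = 1):
  n = 1: D(1) = 1(1 + 5/2) = 7/2; numerator = -2(1) = -2; a_1 = (-2)/(7/2) = -4/7
  n = 2: D(2) = 2(2 + 5/2) = 9; numerator = -2(-4/7) - 2(1) = -6/7; a_2 = (-6/7)/(9) = -2/21
  n = 3: D(3) = 3(3 + 5/2) = 33/2; numerator = -2(-2/21) - 2(-4/7) = 4/3; a_3 = (4/3)/(33/2) = 8/99
  n = 4: D(4) = 4(4 + 5/2) = 26; numerator = -2(8/99) - 2(-2/21) = 20/693; a_4 = (20/693)/(26) = 10/9009
  n = 5: D(5) = 5(5 + 5/2) = 75/2; numerator = -2(10/9009) - 2(8/99) = -164/1001; a_5 = (-164/1001)/(75/2) = -328/75075

r = 2; a_0 = 1; a_1 = -4/7; a_2 = -2/21; a_3 = 8/99; a_4 = 10/9009; a_5 = -328/75075


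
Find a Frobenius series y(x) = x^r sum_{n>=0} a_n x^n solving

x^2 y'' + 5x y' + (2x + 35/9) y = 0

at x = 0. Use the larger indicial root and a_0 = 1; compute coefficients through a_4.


Write in Frobenius form y'' + (p(x)/x) y' + (q(x)/x^2) y = 0:
  p(x) = 5,  q(x) = 2x + 35/9.
Indicial equation: r(r-1) + (5) r + (35/9) = 0 -> roots r_1 = -5/3, r_2 = -7/3.
Take r = r_1 = -5/3. Let y(x) = x^r sum_{n>=0} a_n x^n with a_0 = 1.
Substitute y = x^r sum a_n x^n and match x^{r+n}. The recurrence is
  D(n) a_n + 2 a_{n-1} = 0,  where D(n) = (r+n)(r+n-1) + (5)(r+n) + (35/9).
  a_n = -2 / D(n) * a_{n-1}.
Since the indicial polynomial factors as (r - r_1)(r - r_2), D(n) = (r_1 + n - r_1)(r_1 + n - r_2) = n(n + 2/3).
Evaluating step by step (a_0 = 1):
  n = 1: D(1) = 1(1 + 2/3) = 5/3; numerator = -2(1) = -2; a_1 = (-2)/(5/3) = -6/5
  n = 2: D(2) = 2(2 + 2/3) = 16/3; numerator = -2(-6/5) = 12/5; a_2 = (12/5)/(16/3) = 9/20
  n = 3: D(3) = 3(3 + 2/3) = 11; numerator = -2(9/20) = -9/10; a_3 = (-9/10)/(11) = -9/110
  n = 4: D(4) = 4(4 + 2/3) = 56/3; numerator = -2(-9/110) = 9/55; a_4 = (9/55)/(56/3) = 27/3080

r = -5/3; a_0 = 1; a_1 = -6/5; a_2 = 9/20; a_3 = -9/110; a_4 = 27/3080


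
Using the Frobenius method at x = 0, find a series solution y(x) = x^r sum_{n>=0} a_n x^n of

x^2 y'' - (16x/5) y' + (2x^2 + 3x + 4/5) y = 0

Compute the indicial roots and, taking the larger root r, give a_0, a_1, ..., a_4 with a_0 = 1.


Write in Frobenius form y'' + (p(x)/x) y' + (q(x)/x^2) y = 0:
  p(x) = -16/5,  q(x) = 2x^2 + 3x + 4/5.
Indicial equation: r(r-1) + (-16/5) r + (4/5) = 0 -> roots r_1 = 4, r_2 = 1/5.
Take r = r_1 = 4. Let y(x) = x^r sum_{n>=0} a_n x^n with a_0 = 1.
Substitute y = x^r sum a_n x^n and match x^{r+n}. The recurrence is
  D(n) a_n + 3 a_{n-1} + 2 a_{n-2} = 0,  where D(n) = (r+n)(r+n-1) + (-16/5)(r+n) + (4/5).
  a_n = [-3 a_{n-1} - 2 a_{n-2}] / D(n).
Since the indicial polynomial factors as (r - r_1)(r - r_2), D(n) = (r_1 + n - r_1)(r_1 + n - r_2) = n(n + 19/5).
Evaluating step by step (a_0 = 1):
  n = 1: D(1) = 1(1 + 19/5) = 24/5; numerator = -3(1) = -3; a_1 = (-3)/(24/5) = -5/8
  n = 2: D(2) = 2(2 + 19/5) = 58/5; numerator = -3(-5/8) - 2(1) = -1/8; a_2 = (-1/8)/(58/5) = -5/464
  n = 3: D(3) = 3(3 + 19/5) = 102/5; numerator = -3(-5/464) - 2(-5/8) = 595/464; a_3 = (595/464)/(102/5) = 175/2784
  n = 4: D(4) = 4(4 + 19/5) = 156/5; numerator = -3(175/2784) - 2(-5/464) = -155/928; a_4 = (-155/928)/(156/5) = -775/144768

r = 4; a_0 = 1; a_1 = -5/8; a_2 = -5/464; a_3 = 175/2784; a_4 = -775/144768


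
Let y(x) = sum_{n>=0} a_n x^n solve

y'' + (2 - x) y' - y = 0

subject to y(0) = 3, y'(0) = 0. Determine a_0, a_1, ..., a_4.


Ansatz: y(x) = sum_{n>=0} a_n x^n, so y'(x) = sum_{n>=1} n a_n x^(n-1) and y''(x) = sum_{n>=2} n(n-1) a_n x^(n-2).
Substitute into P(x) y'' + Q(x) y' + R(x) y = 0 with P(x) = 1, Q(x) = 2 - x, R(x) = -1, and match powers of x.
Initial conditions: a_0 = 3, a_1 = 0.
Setting the coefficient of each power of x to zero and solving order by order (substituting the coefficients already found):
  x^0: 2 a_2 + 2 a_1 - a_0 = 0  ->  2 a_2 = -2 a_1 + a_0 = 3  ->  a_2 = 3/2
  x^1: 6 a_3 + 4 a_2 - 2 a_1 = 0  ->  6 a_3 = -4 a_2 + 2 a_1 = -6  ->  a_3 = -1
  x^2: 12 a_4 + 6 a_3 - 3 a_2 = 0  ->  12 a_4 = -6 a_3 + 3 a_2 = 21/2  ->  a_4 = 7/8
Truncated series: y(x) = 3 + (3/2) x^2 - x^3 + (7/8) x^4 + O(x^5).

a_0 = 3; a_1 = 0; a_2 = 3/2; a_3 = -1; a_4 = 7/8


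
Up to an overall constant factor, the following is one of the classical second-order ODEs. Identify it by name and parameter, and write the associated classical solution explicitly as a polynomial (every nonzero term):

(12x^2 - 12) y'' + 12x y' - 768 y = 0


All three coefficients share the factor -12; dividing through by -12 gives  (1 - x^2) y'' - x y' + 64 y = 0.
This matches the Chebyshev equation (1 - x^2) y'' - x y' + n^2 y = 0 (note the -x y' term, not -2x y') with n^2 = 64, so n = 8; the polynomial solution is T_8(x).
With y = sum_k a_k x^k, matching x^k gives (k+2)(k+1) a_{k+2} = (k^2 - n^2) a_k = (k - 8)(k + 8) a_k. The right side vanishes at k = 8, so the series with the parity of 8 terminates at degree 8.
Standard normalization: leading coefficient of T_n is 2^(n-1), so a_8 = 2^7 = 128. Work downward with a_k = (k+1)(k+2) a_{k+2} / ((k - 8)(k + 8)):
  a_6 = (7)(8)(128) / ((6 - 8)(6 + 8)) = 7168/(-28) = -256
  a_4 = (5)(6)(-256) / ((4 - 8)(4 + 8)) = -7680/(-48) = 160
  a_2 = (3)(4)(160) / ((2 - 8)(2 + 8)) = 1920/(-60) = -32
  a_0 = (1)(2)(-32) / ((0 - 8)(0 + 8)) = -64/(-64) = 1
Hence T_8(x) = 128 x^8 - 256 x^6 + 160 x^4 - 32 x^2 + 1.

T_8(x); series = 128 x^8 - 256 x^6 + 160 x^4 - 32 x^2 + 1


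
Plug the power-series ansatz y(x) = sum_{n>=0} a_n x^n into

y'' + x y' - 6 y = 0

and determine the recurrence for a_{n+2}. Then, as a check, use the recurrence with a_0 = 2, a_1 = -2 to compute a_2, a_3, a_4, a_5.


Substitute y = sum_n a_n x^n.
y''(x) has coefficient (n+2)(n+1) a_{n+2} at x^n;
x y'(x) has coefficient n a_n at x^n (shift);
-6 y(x) has coefficient -6 a_n at x^n.
Matching x^n: (n+2)(n+1) a_{n+2} + (n - 6) a_n = 0.
Thus a_{n+2} = (-n + 6) / ((n+1)(n+2)) * a_n.

Check with a_0 = 2, a_1 = -2 (apply the recurrence for n = 0, 1, 2, 3): a_0 = 2, a_1 = -2, a_2 = 6, a_3 = -5/3, a_4 = 2, a_5 = -1/4.

a_(n+2) = (-n + 6) / ((n+1)(n+2)) * a_n; check: a_0 = 2, a_1 = -2, a_2 = 6, a_3 = -5/3, a_4 = 2, a_5 = -1/4


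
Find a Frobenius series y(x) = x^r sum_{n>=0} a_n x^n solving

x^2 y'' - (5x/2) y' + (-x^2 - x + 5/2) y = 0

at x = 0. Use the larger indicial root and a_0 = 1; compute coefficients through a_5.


Write in Frobenius form y'' + (p(x)/x) y' + (q(x)/x^2) y = 0:
  p(x) = -5/2,  q(x) = -x^2 - x + 5/2.
Indicial equation: r(r-1) + (-5/2) r + (5/2) = 0 -> roots r_1 = 5/2, r_2 = 1.
Take r = r_1 = 5/2. Let y(x) = x^r sum_{n>=0} a_n x^n with a_0 = 1.
Substitute y = x^r sum a_n x^n and match x^{r+n}. The recurrence is
  D(n) a_n - 1 a_{n-1} - 1 a_{n-2} = 0,  where D(n) = (r+n)(r+n-1) + (-5/2)(r+n) + (5/2).
  a_n = [1 a_{n-1} + 1 a_{n-2}] / D(n).
Since the indicial polynomial factors as (r - r_1)(r - r_2), D(n) = (r_1 + n - r_1)(r_1 + n - r_2) = n(n + 3/2).
Evaluating step by step (a_0 = 1):
  n = 1: D(1) = 1(1 + 3/2) = 5/2; numerator = 1(1) = 1; a_1 = (1)/(5/2) = 2/5
  n = 2: D(2) = 2(2 + 3/2) = 7; numerator = 1(2/5) + 1(1) = 7/5; a_2 = (7/5)/(7) = 1/5
  n = 3: D(3) = 3(3 + 3/2) = 27/2; numerator = 1(1/5) + 1(2/5) = 3/5; a_3 = (3/5)/(27/2) = 2/45
  n = 4: D(4) = 4(4 + 3/2) = 22; numerator = 1(2/45) + 1(1/5) = 11/45; a_4 = (11/45)/(22) = 1/90
  n = 5: D(5) = 5(5 + 3/2) = 65/2; numerator = 1(1/90) + 1(2/45) = 1/18; a_5 = (1/18)/(65/2) = 1/585

r = 5/2; a_0 = 1; a_1 = 2/5; a_2 = 1/5; a_3 = 2/45; a_4 = 1/90; a_5 = 1/585


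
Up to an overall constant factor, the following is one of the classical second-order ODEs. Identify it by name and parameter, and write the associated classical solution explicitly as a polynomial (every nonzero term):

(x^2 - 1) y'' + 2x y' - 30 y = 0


All three coefficients share the factor -1; dividing through by -1 gives  (1 - x^2) y'' - 2x y' + 30 y = 0.
This matches the Legendre equation (1 - x^2) y'' - 2x y' + n(n+1) y = 0 (note the -2x y' term) with n(n+1) = 30, so n = 5; the polynomial solution is P_5(x).
With y = sum_k a_k x^k, matching x^k gives (k+2)(k+1) a_{k+2} = [k(k+1) - n(n+1)] a_k = (k - 5)(k + 6) a_k. The right side vanishes at k = 5, so the series with the parity of 5 terminates at degree 5.
Standard normalization (P_n(1) = 1): leading coefficient (2n)!/(2^n (n!)^2) = 3628800/(32*14400) = 63/8, so a_5 = 63/8. Work downward with a_k = (k+1)(k+2) a_{k+2} / ((k - 5)(k + 6)):
  a_3 = (4)(5)(63/8) / ((3 - 5)(3 + 6)) = (315/2)/(-18) = -35/4
  a_1 = (2)(3)(-35/4) / ((1 - 5)(1 + 6)) = (-105/2)/(-28) = 15/8
Hence P_5(x) = 63 x^5/8 - 35 x^3/4 + 15 x/8.

P_5(x); series = 63 x^5/8 - 35 x^3/4 + 15 x/8


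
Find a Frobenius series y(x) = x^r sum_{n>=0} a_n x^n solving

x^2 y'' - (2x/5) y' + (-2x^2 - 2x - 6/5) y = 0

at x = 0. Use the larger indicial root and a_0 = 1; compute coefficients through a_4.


Write in Frobenius form y'' + (p(x)/x) y' + (q(x)/x^2) y = 0:
  p(x) = -2/5,  q(x) = -2x^2 - 2x - 6/5.
Indicial equation: r(r-1) + (-2/5) r + (-6/5) = 0 -> roots r_1 = 2, r_2 = -3/5.
Take r = r_1 = 2. Let y(x) = x^r sum_{n>=0} a_n x^n with a_0 = 1.
Substitute y = x^r sum a_n x^n and match x^{r+n}. The recurrence is
  D(n) a_n - 2 a_{n-1} - 2 a_{n-2} = 0,  where D(n) = (r+n)(r+n-1) + (-2/5)(r+n) + (-6/5).
  a_n = [2 a_{n-1} + 2 a_{n-2}] / D(n).
Since the indicial polynomial factors as (r - r_1)(r - r_2), D(n) = (r_1 + n - r_1)(r_1 + n - r_2) = n(n + 13/5).
Evaluating step by step (a_0 = 1):
  n = 1: D(1) = 1(1 + 13/5) = 18/5; numerator = 2(1) = 2; a_1 = (2)/(18/5) = 5/9
  n = 2: D(2) = 2(2 + 13/5) = 46/5; numerator = 2(5/9) + 2(1) = 28/9; a_2 = (28/9)/(46/5) = 70/207
  n = 3: D(3) = 3(3 + 13/5) = 84/5; numerator = 2(70/207) + 2(5/9) = 370/207; a_3 = (370/207)/(84/5) = 925/8694
  n = 4: D(4) = 4(4 + 13/5) = 132/5; numerator = 2(925/8694) + 2(70/207) = 3865/4347; a_4 = (3865/4347)/(132/5) = 19325/573804

r = 2; a_0 = 1; a_1 = 5/9; a_2 = 70/207; a_3 = 925/8694; a_4 = 19325/573804


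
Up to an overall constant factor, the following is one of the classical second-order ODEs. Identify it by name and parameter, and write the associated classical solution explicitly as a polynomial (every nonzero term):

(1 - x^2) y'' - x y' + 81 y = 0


The equation is already in a standard form:  (1 - x^2) y'' - x y' + 81 y = 0.
This matches the Chebyshev equation (1 - x^2) y'' - x y' + n^2 y = 0 (note the -x y' term, not -2x y') with n^2 = 81, so n = 9; the polynomial solution is T_9(x).
With y = sum_k a_k x^k, matching x^k gives (k+2)(k+1) a_{k+2} = (k^2 - n^2) a_k = (k - 9)(k + 9) a_k. The right side vanishes at k = 9, so the series with the parity of 9 terminates at degree 9.
Standard normalization: leading coefficient of T_n is 2^(n-1), so a_9 = 2^8 = 256. Work downward with a_k = (k+1)(k+2) a_{k+2} / ((k - 9)(k + 9)):
  a_7 = (8)(9)(256) / ((7 - 9)(7 + 9)) = 18432/(-32) = -576
  a_5 = (6)(7)(-576) / ((5 - 9)(5 + 9)) = -24192/(-56) = 432
  a_3 = (4)(5)(432) / ((3 - 9)(3 + 9)) = 8640/(-72) = -120
  a_1 = (2)(3)(-120) / ((1 - 9)(1 + 9)) = -720/(-80) = 9
Hence T_9(x) = 256 x^9 - 576 x^7 + 432 x^5 - 120 x^3 + 9 x.

T_9(x); series = 256 x^9 - 576 x^7 + 432 x^5 - 120 x^3 + 9 x


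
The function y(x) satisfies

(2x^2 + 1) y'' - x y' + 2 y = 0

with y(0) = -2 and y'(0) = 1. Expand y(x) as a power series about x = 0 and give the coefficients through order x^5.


Ansatz: y(x) = sum_{n>=0} a_n x^n, so y'(x) = sum_{n>=1} n a_n x^(n-1) and y''(x) = sum_{n>=2} n(n-1) a_n x^(n-2).
Substitute into P(x) y'' + Q(x) y' + R(x) y = 0 with P(x) = 2x^2 + 1, Q(x) = -x, R(x) = 2, and match powers of x.
Initial conditions: a_0 = -2, a_1 = 1.
Setting the coefficient of each power of x to zero and solving order by order (substituting the coefficients already found):
  x^0: 2 a_2 + 2 a_0 = 0  ->  2 a_2 = -2 a_0 = 4  ->  a_2 = 2
  x^1: 6 a_3 + a_1 = 0  ->  6 a_3 = -a_1 = -1  ->  a_3 = -1/6
  x^2: 12 a_4 + 4 a_2 = 0  ->  12 a_4 = -4 a_2 = -8  ->  a_4 = -2/3
  x^3: 20 a_5 + 11 a_3 = 0  ->  20 a_5 = -11 a_3 = 11/6  ->  a_5 = 11/120
Truncated series: y(x) = -2 + x + 2 x^2 - (1/6) x^3 - (2/3) x^4 + (11/120) x^5 + O(x^6).

a_0 = -2; a_1 = 1; a_2 = 2; a_3 = -1/6; a_4 = -2/3; a_5 = 11/120


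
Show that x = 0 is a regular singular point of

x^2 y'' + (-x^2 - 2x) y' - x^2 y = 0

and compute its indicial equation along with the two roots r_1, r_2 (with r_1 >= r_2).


Divide by x^2 to reach normal form y'' + P_1(x) y' + P_2(x) y = 0 with P_1(x) = -1 - 2/x and P_2(x) = -1.
x = 0 is a singular point because the y'-coefficient -1 - 2/x has a pole at x = 0.
It is a regular singular point because x P_1(x) = p(x) = -x - 2 and x^2 P_2(x) = q(x) = -x^2 are polynomials, hence analytic at x = 0.
p(0) = -2,  q(0) = 0.
Indicial equation: r(r-1) + p(0) r + q(0) = 0, i.e. r^2 + (p(0) - 1) r + q(0) = 0, i.e. r^2 - 3 r = 0.
Discriminant: (-3)^2 - 4(0) = 9, so r = (3 ± 3)/2.
Solving: r_1 = 3, r_2 = 0.

indicial: r^2 - 3 r = 0; roots r_1 = 3, r_2 = 0


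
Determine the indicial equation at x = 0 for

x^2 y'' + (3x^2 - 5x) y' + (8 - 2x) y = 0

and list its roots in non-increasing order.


Divide by x^2 to reach normal form y'' + P_1(x) y' + P_2(x) y = 0 with P_1(x) = 3 - 5/x and P_2(x) = -2/x + 8/x^2.
x = 0 is a singular point because the y'-coefficient 3 - 5/x has a pole at x = 0 and the y-coefficient -2/x + 8/x^2 has a pole at x = 0.
It is a regular singular point because x P_1(x) = p(x) = 3x - 5 and x^2 P_2(x) = q(x) = 8 - 2x are polynomials, hence analytic at x = 0.
p(0) = -5,  q(0) = 8.
Indicial equation: r(r-1) + p(0) r + q(0) = 0, i.e. r^2 + (p(0) - 1) r + q(0) = 0, i.e. r^2 - 6 r + 8 = 0.
Discriminant: (-6)^2 - 4(8) = 4, so r = (6 ± 2)/2.
Solving: r_1 = 4, r_2 = 2.

indicial: r^2 - 6 r + 8 = 0; roots r_1 = 4, r_2 = 2


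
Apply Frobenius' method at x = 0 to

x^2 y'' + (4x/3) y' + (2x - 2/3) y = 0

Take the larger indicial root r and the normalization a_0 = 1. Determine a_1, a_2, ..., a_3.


Write in Frobenius form y'' + (p(x)/x) y' + (q(x)/x^2) y = 0:
  p(x) = 4/3,  q(x) = 2x - 2/3.
Indicial equation: r(r-1) + (4/3) r + (-2/3) = 0 -> roots r_1 = 2/3, r_2 = -1.
Take r = r_1 = 2/3. Let y(x) = x^r sum_{n>=0} a_n x^n with a_0 = 1.
Substitute y = x^r sum a_n x^n and match x^{r+n}. The recurrence is
  D(n) a_n + 2 a_{n-1} = 0,  where D(n) = (r+n)(r+n-1) + (4/3)(r+n) + (-2/3).
  a_n = -2 / D(n) * a_{n-1}.
Since the indicial polynomial factors as (r - r_1)(r - r_2), D(n) = (r_1 + n - r_1)(r_1 + n - r_2) = n(n + 5/3).
Evaluating step by step (a_0 = 1):
  n = 1: D(1) = 1(1 + 5/3) = 8/3; numerator = -2(1) = -2; a_1 = (-2)/(8/3) = -3/4
  n = 2: D(2) = 2(2 + 5/3) = 22/3; numerator = -2(-3/4) = 3/2; a_2 = (3/2)/(22/3) = 9/44
  n = 3: D(3) = 3(3 + 5/3) = 14; numerator = -2(9/44) = -9/22; a_3 = (-9/22)/(14) = -9/308

r = 2/3; a_0 = 1; a_1 = -3/4; a_2 = 9/44; a_3 = -9/308


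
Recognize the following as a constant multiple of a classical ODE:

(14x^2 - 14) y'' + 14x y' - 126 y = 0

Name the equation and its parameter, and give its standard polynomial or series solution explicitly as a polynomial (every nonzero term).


All three coefficients share the factor -14; dividing through by -14 gives  (1 - x^2) y'' - x y' + 9 y = 0.
This matches the Chebyshev equation (1 - x^2) y'' - x y' + n^2 y = 0 (note the -x y' term, not -2x y') with n^2 = 9, so n = 3; the polynomial solution is T_3(x).
With y = sum_k a_k x^k, matching x^k gives (k+2)(k+1) a_{k+2} = (k^2 - n^2) a_k = (k - 3)(k + 3) a_k. The right side vanishes at k = 3, so the series with the parity of 3 terminates at degree 3.
Standard normalization: leading coefficient of T_n is 2^(n-1), so a_3 = 2^2 = 4. Work downward with a_k = (k+1)(k+2) a_{k+2} / ((k - 3)(k + 3)):
  a_1 = (2)(3)(4) / ((1 - 3)(1 + 3)) = 24/(-8) = -3
Hence T_3(x) = 4 x^3 - 3 x.

T_3(x); series = 4 x^3 - 3 x


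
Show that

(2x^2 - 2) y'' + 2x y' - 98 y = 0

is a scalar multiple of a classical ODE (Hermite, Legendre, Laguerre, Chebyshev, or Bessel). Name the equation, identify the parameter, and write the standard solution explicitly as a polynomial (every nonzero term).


All three coefficients share the factor -2; dividing through by -2 gives  (1 - x^2) y'' - x y' + 49 y = 0.
This matches the Chebyshev equation (1 - x^2) y'' - x y' + n^2 y = 0 (note the -x y' term, not -2x y') with n^2 = 49, so n = 7; the polynomial solution is T_7(x).
With y = sum_k a_k x^k, matching x^k gives (k+2)(k+1) a_{k+2} = (k^2 - n^2) a_k = (k - 7)(k + 7) a_k. The right side vanishes at k = 7, so the series with the parity of 7 terminates at degree 7.
Standard normalization: leading coefficient of T_n is 2^(n-1), so a_7 = 2^6 = 64. Work downward with a_k = (k+1)(k+2) a_{k+2} / ((k - 7)(k + 7)):
  a_5 = (6)(7)(64) / ((5 - 7)(5 + 7)) = 2688/(-24) = -112
  a_3 = (4)(5)(-112) / ((3 - 7)(3 + 7)) = -2240/(-40) = 56
  a_1 = (2)(3)(56) / ((1 - 7)(1 + 7)) = 336/(-48) = -7
Hence T_7(x) = 64 x^7 - 112 x^5 + 56 x^3 - 7 x.

T_7(x); series = 64 x^7 - 112 x^5 + 56 x^3 - 7 x


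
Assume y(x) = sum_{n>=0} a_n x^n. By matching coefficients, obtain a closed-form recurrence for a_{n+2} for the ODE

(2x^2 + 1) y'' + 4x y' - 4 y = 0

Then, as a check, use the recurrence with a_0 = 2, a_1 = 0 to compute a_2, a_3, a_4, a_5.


Substitute y = sum_n a_n x^n.
(1 + 2 x^2) y'' contributes (n+2)(n+1) a_{n+2} + 2 n(n-1) a_n at x^n.
4 x y'(x) contributes 4 n a_n at x^n.
-4 y(x) contributes -4 a_n at x^n.
Matching x^n: (n+2)(n+1) a_{n+2} + (2 n(n-1) + 4 n - 4) a_n = 0.
Thus a_{n+2} = (-2 n(n-1) - 4 n + 4) / ((n+1)(n+2)) * a_n.

Check with a_0 = 2, a_1 = 0 (apply the recurrence for n = 0, 1, 2, 3): a_0 = 2, a_1 = 0, a_2 = 4, a_3 = 0, a_4 = -8/3, a_5 = 0.

a_(n+2) = (-2 n(n-1) - 4 n + 4) / ((n+1)(n+2)) * a_n; check: a_0 = 2, a_1 = 0, a_2 = 4, a_3 = 0, a_4 = -8/3, a_5 = 0


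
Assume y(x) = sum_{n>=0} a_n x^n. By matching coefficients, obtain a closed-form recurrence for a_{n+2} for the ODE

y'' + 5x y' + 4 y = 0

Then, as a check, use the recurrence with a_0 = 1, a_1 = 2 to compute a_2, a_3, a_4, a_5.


Substitute y = sum_n a_n x^n.
y''(x) has coefficient (n+2)(n+1) a_{n+2} at x^n;
5 x y'(x) has coefficient 5 n a_n at x^n (shift);
4 y(x) has coefficient 4 a_n at x^n.
Matching x^n: (n+2)(n+1) a_{n+2} + (5n + 4) a_n = 0.
Thus a_{n+2} = (-5n - 4) / ((n+1)(n+2)) * a_n.

Check with a_0 = 1, a_1 = 2 (apply the recurrence for n = 0, 1, 2, 3): a_0 = 1, a_1 = 2, a_2 = -2, a_3 = -3, a_4 = 7/3, a_5 = 57/20.

a_(n+2) = (-5n - 4) / ((n+1)(n+2)) * a_n; check: a_0 = 1, a_1 = 2, a_2 = -2, a_3 = -3, a_4 = 7/3, a_5 = 57/20


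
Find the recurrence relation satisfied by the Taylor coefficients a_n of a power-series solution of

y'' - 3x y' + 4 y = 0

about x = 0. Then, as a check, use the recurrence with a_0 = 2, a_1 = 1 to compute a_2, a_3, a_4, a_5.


Substitute y = sum_n a_n x^n.
y''(x) has coefficient (n+2)(n+1) a_{n+2} at x^n;
-3 x y'(x) has coefficient -3 n a_n at x^n (shift);
4 y(x) has coefficient 4 a_n at x^n.
Matching x^n: (n+2)(n+1) a_{n+2} + (-3n + 4) a_n = 0.
Thus a_{n+2} = (3n - 4) / ((n+1)(n+2)) * a_n.

Check with a_0 = 2, a_1 = 1 (apply the recurrence for n = 0, 1, 2, 3): a_0 = 2, a_1 = 1, a_2 = -4, a_3 = -1/6, a_4 = -2/3, a_5 = -1/24.

a_(n+2) = (3n - 4) / ((n+1)(n+2)) * a_n; check: a_0 = 2, a_1 = 1, a_2 = -4, a_3 = -1/6, a_4 = -2/3, a_5 = -1/24


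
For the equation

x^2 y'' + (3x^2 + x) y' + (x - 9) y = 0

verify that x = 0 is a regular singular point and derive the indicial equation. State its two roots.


Divide by x^2 to reach normal form y'' + P_1(x) y' + P_2(x) y = 0 with P_1(x) = 3 + 1/x and P_2(x) = 1/x - 9/x^2.
x = 0 is a singular point because the y'-coefficient 3 + 1/x has a pole at x = 0 and the y-coefficient 1/x - 9/x^2 has a pole at x = 0.
It is a regular singular point because x P_1(x) = p(x) = 3x + 1 and x^2 P_2(x) = q(x) = x - 9 are polynomials, hence analytic at x = 0.
p(0) = 1,  q(0) = -9.
Indicial equation: r(r-1) + p(0) r + q(0) = 0, i.e. r^2 + (p(0) - 1) r + q(0) = 0, i.e. r^2 - 9 = 0.
Discriminant: (0)^2 - 4(-9) = 36, so r = (0 ± 6)/2.
Solving: r_1 = 3, r_2 = -3.

indicial: r^2 - 9 = 0; roots r_1 = 3, r_2 = -3


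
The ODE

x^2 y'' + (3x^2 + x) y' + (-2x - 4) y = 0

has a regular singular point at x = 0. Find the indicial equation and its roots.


Divide by x^2 to reach normal form y'' + P_1(x) y' + P_2(x) y = 0 with P_1(x) = 3 + 1/x and P_2(x) = -2/x - 4/x^2.
x = 0 is a singular point because the y'-coefficient 3 + 1/x has a pole at x = 0 and the y-coefficient -2/x - 4/x^2 has a pole at x = 0.
It is a regular singular point because x P_1(x) = p(x) = 3x + 1 and x^2 P_2(x) = q(x) = -2x - 4 are polynomials, hence analytic at x = 0.
p(0) = 1,  q(0) = -4.
Indicial equation: r(r-1) + p(0) r + q(0) = 0, i.e. r^2 + (p(0) - 1) r + q(0) = 0, i.e. r^2 - 4 = 0.
Discriminant: (0)^2 - 4(-4) = 16, so r = (0 ± 4)/2.
Solving: r_1 = 2, r_2 = -2.

indicial: r^2 - 4 = 0; roots r_1 = 2, r_2 = -2


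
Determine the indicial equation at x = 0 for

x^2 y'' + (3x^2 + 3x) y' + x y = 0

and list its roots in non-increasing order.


Divide by x^2 to reach normal form y'' + P_1(x) y' + P_2(x) y = 0 with P_1(x) = 3 + 3/x and P_2(x) = 1/x.
x = 0 is a singular point because the y'-coefficient 3 + 3/x has a pole at x = 0 and the y-coefficient 1/x has a pole at x = 0.
It is a regular singular point because x P_1(x) = p(x) = 3x + 3 and x^2 P_2(x) = q(x) = x are polynomials, hence analytic at x = 0.
p(0) = 3,  q(0) = 0.
Indicial equation: r(r-1) + p(0) r + q(0) = 0, i.e. r^2 + (p(0) - 1) r + q(0) = 0, i.e. r^2 + 2 r = 0.
Discriminant: (2)^2 - 4(0) = 4, so r = (-2 ± 2)/2.
Solving: r_1 = 0, r_2 = -2.

indicial: r^2 + 2 r = 0; roots r_1 = 0, r_2 = -2


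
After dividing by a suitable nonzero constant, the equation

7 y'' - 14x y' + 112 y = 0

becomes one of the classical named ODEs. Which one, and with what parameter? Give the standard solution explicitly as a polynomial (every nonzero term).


All three coefficients share the factor 7; dividing through by 7 gives  y'' - 2x y' + 16 y = 0.
This matches the Hermite equation y'' - 2x y' + 2n y = 0 with 2n = 16, so n = 8; the polynomial solution is H_8(x).
With y = sum_k a_k x^k, matching x^k gives (k+2)(k+1) a_{k+2} = 2(k - n) a_k = 2(k - 8) a_k. The right side vanishes at k = 8, so the series with the parity of 8 terminates at degree 8.
Standard normalization: leading coefficient of H_n is 2^n, so a_8 = 2^8 = 256. Work downward with a_k = (k+1)(k+2) a_{k+2} / (2(k - n)):
  a_6 = (7)(8)(256) / (2(6 - 8)) = 14336/(-4) = -3584
  a_4 = (5)(6)(-3584) / (2(4 - 8)) = -107520/(-8) = 13440
  a_2 = (3)(4)(13440) / (2(2 - 8)) = 161280/(-12) = -13440
  a_0 = (1)(2)(-13440) / (2(0 - 8)) = -26880/(-16) = 1680
Hence H_8(x) = 256 x^8 - 3584 x^6 + 13440 x^4 - 13440 x^2 + 1680.

H_8(x); series = 256 x^8 - 3584 x^6 + 13440 x^4 - 13440 x^2 + 1680


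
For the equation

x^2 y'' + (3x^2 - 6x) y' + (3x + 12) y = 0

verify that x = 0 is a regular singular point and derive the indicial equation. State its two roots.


Divide by x^2 to reach normal form y'' + P_1(x) y' + P_2(x) y = 0 with P_1(x) = 3 - 6/x and P_2(x) = 3/x + 12/x^2.
x = 0 is a singular point because the y'-coefficient 3 - 6/x has a pole at x = 0 and the y-coefficient 3/x + 12/x^2 has a pole at x = 0.
It is a regular singular point because x P_1(x) = p(x) = 3x - 6 and x^2 P_2(x) = q(x) = 3x + 12 are polynomials, hence analytic at x = 0.
p(0) = -6,  q(0) = 12.
Indicial equation: r(r-1) + p(0) r + q(0) = 0, i.e. r^2 + (p(0) - 1) r + q(0) = 0, i.e. r^2 - 7 r + 12 = 0.
Discriminant: (-7)^2 - 4(12) = 1, so r = (7 ± 1)/2.
Solving: r_1 = 4, r_2 = 3.

indicial: r^2 - 7 r + 12 = 0; roots r_1 = 4, r_2 = 3
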